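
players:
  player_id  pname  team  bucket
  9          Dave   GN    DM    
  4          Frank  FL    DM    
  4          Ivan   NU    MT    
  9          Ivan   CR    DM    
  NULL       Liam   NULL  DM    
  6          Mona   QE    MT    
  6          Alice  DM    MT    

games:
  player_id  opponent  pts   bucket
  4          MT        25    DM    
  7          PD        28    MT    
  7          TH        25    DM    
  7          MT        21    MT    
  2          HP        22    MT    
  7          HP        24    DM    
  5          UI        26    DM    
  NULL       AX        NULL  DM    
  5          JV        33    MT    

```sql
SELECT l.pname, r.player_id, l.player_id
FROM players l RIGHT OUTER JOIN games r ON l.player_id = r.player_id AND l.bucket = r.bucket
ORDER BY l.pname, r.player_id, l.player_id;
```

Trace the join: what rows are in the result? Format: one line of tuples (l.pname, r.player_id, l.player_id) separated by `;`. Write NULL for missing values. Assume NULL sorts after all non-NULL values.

RIGHT JOIN keeps every row from `games`; unmatched rows get NULL for `players`'s columns.
Matching on l.player_id = r.player_id AND l.bucket = r.bucket. A NULL in a compared column never satisfies the condition.
- player_id=9, bucket=DM: no matching r row.
- player_id=4, bucket=DM: 1 matching r row(s), so 1 row(s) emitted.
- player_id=4, bucket=MT: no matching r row.
- player_id=9, bucket=DM: no matching r row.
- player_id=NULL, bucket=DM: no matching r row.
- player_id=6, bucket=MT: no matching r row.
- player_id=6, bucket=MT: no matching r row.
- 8 row(s) from r found no l partner → padded with NULL.
After projecting and ordering:
l.pname | r.player_id | l.player_id
Frank | 4 | 4
NULL | 2 | NULL
NULL | 5 | NULL
NULL | 5 | NULL
NULL | 7 | NULL
NULL | 7 | NULL
NULL | 7 | NULL
NULL | 7 | NULL
NULL | NULL | NULL

(Frank, 4, 4); (NULL, 2, NULL); (NULL, 5, NULL); (NULL, 5, NULL); (NULL, 7, NULL); (NULL, 7, NULL); (NULL, 7, NULL); (NULL, 7, NULL); (NULL, NULL, NULL)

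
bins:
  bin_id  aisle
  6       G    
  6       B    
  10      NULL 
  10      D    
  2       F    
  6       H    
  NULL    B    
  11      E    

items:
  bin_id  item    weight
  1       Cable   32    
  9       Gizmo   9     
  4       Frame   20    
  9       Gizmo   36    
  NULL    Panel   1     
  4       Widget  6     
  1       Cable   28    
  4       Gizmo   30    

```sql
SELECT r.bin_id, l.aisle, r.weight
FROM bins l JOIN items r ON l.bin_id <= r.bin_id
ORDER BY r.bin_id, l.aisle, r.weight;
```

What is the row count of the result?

11

INNER JOIN keeps only pairs where the ON condition holds.
Matching on l.bin_id <= r.bin_id. A NULL in a compared column never satisfies the condition.
- l (bin_id=6) pairs with 2 row(s) of r.
- l (bin_id=6) pairs with 2 row(s) of r.
- l (bin_id=10) has no partner → excluded.
- l (bin_id=10) has no partner → excluded.
- l (bin_id=2) pairs with 5 row(s) of r.
- l (bin_id=6) pairs with 2 row(s) of r.
- l (bin_id=NULL) has no partner → excluded.
- l (bin_id=11) has no partner → excluded.
Total: 11 rows.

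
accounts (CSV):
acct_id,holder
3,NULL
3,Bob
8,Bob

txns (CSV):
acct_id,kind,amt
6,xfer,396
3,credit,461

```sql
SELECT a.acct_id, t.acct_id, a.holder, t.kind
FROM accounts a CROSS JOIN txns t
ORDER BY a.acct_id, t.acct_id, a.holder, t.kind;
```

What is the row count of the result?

6

CROSS JOIN pairs every row of `accounts` with every row of `txns`: 3 × 2 = 6 rows.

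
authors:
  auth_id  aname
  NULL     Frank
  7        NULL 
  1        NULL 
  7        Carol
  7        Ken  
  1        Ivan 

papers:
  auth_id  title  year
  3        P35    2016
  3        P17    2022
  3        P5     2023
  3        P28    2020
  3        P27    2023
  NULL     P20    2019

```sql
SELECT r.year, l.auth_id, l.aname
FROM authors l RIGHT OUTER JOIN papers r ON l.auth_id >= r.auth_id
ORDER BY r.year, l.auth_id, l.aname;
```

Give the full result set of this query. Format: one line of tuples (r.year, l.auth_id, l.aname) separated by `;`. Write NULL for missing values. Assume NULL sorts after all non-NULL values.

(2016, 7, Carol); (2016, 7, Ken); (2016, 7, NULL); (2019, NULL, NULL); (2020, 7, Carol); (2020, 7, Ken); (2020, 7, NULL); (2022, 7, Carol); (2022, 7, Ken); (2022, 7, NULL); (2023, 7, Carol); (2023, 7, Carol); (2023, 7, Ken); (2023, 7, Ken); (2023, 7, NULL); (2023, 7, NULL)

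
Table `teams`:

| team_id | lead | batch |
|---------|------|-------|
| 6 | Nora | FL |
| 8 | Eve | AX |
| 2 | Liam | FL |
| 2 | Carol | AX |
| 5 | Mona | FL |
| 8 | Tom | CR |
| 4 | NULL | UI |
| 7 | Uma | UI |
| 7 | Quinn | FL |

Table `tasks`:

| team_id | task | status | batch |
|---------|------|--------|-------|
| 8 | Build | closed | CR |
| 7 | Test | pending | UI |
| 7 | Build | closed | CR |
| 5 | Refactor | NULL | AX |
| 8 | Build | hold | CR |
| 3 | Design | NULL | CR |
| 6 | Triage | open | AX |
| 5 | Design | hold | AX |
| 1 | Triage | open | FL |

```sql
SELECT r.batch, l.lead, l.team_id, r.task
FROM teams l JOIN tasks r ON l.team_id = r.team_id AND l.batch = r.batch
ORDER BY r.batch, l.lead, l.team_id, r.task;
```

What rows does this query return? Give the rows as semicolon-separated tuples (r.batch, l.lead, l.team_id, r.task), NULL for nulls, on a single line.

(CR, Tom, 8, Build); (CR, Tom, 8, Build); (UI, Uma, 7, Test)

INNER JOIN keeps only pairs where the ON condition holds.
Matching on l.team_id = r.team_id AND l.batch = r.batch.
Matched pairs: 3.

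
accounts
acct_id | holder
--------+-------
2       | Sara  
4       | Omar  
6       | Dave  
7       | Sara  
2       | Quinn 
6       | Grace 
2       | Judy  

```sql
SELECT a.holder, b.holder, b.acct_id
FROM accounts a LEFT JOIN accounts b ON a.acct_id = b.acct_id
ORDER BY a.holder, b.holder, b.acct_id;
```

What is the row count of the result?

15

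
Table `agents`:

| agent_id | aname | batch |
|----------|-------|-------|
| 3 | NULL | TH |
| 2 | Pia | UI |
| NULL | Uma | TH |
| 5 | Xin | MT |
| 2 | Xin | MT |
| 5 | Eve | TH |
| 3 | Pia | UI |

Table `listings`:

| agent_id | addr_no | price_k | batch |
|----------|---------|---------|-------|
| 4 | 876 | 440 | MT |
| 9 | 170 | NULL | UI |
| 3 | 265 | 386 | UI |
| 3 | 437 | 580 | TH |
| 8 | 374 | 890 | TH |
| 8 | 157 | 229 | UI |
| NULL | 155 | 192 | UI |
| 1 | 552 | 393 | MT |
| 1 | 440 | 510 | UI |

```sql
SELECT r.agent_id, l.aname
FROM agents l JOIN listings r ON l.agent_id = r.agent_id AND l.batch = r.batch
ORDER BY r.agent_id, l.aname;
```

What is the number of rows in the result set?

2

INNER JOIN keeps only pairs where the ON condition holds.
Matching on l.agent_id = r.agent_id AND l.batch = r.batch. A NULL in a compared column never satisfies the condition.
Matched pairs: 2.
Total: 2 rows.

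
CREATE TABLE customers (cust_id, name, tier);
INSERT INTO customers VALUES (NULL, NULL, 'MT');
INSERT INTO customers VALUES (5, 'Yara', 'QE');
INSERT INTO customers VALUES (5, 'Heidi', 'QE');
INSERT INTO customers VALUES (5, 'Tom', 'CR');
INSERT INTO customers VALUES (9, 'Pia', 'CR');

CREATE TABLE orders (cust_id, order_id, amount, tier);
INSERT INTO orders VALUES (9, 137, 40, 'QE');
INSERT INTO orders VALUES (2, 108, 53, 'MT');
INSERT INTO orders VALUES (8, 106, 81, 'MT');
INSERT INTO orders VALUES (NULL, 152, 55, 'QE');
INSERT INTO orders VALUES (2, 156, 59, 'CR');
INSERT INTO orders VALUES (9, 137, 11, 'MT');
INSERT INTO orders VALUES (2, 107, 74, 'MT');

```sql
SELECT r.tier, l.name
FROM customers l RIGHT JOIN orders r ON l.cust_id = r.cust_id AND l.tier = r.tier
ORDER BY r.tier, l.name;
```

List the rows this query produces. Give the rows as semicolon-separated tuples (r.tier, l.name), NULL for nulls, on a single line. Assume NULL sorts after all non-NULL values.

(CR, NULL); (MT, NULL); (MT, NULL); (MT, NULL); (MT, NULL); (QE, NULL); (QE, NULL)

RIGHT JOIN keeps every row from `orders`; unmatched rows get NULL for `customers`'s columns.
Matching on l.cust_id = r.cust_id AND l.tier = r.tier. A NULL in a compared column never satisfies the condition.
Matched pairs: 0; unmatched r rows kept: 7.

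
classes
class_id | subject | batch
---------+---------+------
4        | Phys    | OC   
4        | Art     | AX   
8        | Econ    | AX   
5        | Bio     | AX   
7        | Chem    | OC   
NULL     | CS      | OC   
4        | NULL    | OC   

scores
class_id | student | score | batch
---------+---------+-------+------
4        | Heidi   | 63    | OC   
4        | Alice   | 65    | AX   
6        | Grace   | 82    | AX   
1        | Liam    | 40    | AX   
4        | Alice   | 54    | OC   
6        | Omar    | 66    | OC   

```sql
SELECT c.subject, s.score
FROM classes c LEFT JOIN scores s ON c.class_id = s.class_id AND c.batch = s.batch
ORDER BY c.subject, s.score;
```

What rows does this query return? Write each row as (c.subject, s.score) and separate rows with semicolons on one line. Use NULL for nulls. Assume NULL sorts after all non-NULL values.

(Art, 65); (Bio, NULL); (CS, NULL); (Chem, NULL); (Econ, NULL); (Phys, 54); (Phys, 63); (NULL, 54); (NULL, 63)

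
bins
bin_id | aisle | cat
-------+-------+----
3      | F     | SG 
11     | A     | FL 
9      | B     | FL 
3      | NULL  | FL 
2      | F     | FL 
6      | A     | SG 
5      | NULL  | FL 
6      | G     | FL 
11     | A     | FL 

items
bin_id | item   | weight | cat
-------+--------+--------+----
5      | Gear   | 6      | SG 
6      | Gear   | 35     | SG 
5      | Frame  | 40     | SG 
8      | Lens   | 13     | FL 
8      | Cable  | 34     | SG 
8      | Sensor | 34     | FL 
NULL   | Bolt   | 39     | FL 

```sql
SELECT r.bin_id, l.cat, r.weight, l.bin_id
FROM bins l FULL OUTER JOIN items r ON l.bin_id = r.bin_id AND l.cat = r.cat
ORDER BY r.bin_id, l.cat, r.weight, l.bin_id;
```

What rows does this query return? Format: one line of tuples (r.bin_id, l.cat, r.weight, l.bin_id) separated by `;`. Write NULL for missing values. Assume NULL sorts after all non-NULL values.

FULL OUTER JOIN keeps every row from both sides; unmatched rows get NULL for the other side's columns.
Matching on l.bin_id = r.bin_id AND l.cat = r.cat. A NULL in a compared column never satisfies the condition.
- l[0] bin_id=3, cat=SG → no match; kept with NULLs on the r side.
- l[1] bin_id=11, cat=FL → no match; kept with NULLs on the r side.
- l[2] bin_id=9, cat=FL → no match; kept with NULLs on the r side.
- l[3] bin_id=3, cat=FL → no match; kept with NULLs on the r side.
- l[4] bin_id=2, cat=FL → no match; kept with NULLs on the r side.
- l[5] bin_id=6, cat=SG → 1 match(es) in r → 1 row(s).
- l[6] bin_id=5, cat=FL → no match; kept with NULLs on the r side.
- l[7] bin_id=6, cat=FL → no match; kept with NULLs on the r side.
- l[8] bin_id=11, cat=FL → no match; kept with NULLs on the r side.
- plus 6 unmatched r row(s), each kept with NULL l columns.

(5, NULL, 6, NULL); (5, NULL, 40, NULL); (6, SG, 35, 6); (8, NULL, 13, NULL); (8, NULL, 34, NULL); (8, NULL, 34, NULL); (NULL, FL, NULL, 2); (NULL, FL, NULL, 3); (NULL, FL, NULL, 5); (NULL, FL, NULL, 6); (NULL, FL, NULL, 9); (NULL, FL, NULL, 11); (NULL, FL, NULL, 11); (NULL, SG, NULL, 3); (NULL, NULL, 39, NULL)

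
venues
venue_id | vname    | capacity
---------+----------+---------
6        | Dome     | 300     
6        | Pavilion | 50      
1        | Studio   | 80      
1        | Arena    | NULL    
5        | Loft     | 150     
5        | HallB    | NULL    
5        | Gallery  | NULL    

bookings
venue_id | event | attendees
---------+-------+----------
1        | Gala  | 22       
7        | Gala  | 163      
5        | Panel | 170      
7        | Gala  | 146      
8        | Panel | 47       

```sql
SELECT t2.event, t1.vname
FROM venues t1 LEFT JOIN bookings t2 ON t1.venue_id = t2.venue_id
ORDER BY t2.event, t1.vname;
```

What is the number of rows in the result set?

LEFT JOIN keeps every row from `venues`; unmatched rows get NULL for `bookings`'s columns.
Matching on t1.venue_id = t2.venue_id.
- venue_id=6: no t2 row matches, row kept with t2 columns NULL.
- venue_id=6: no t2 row matches, row kept with t2 columns NULL.
- venue_id=1: 1 matching t2 row(s), so 1 row(s) emitted.
- venue_id=1: 1 matching t2 row(s), so 1 row(s) emitted.
- venue_id=5: 1 matching t2 row(s), so 1 row(s) emitted.
- venue_id=5: 1 matching t2 row(s), so 1 row(s) emitted.
- venue_id=5: 1 matching t2 row(s), so 1 row(s) emitted.
Total: 5 matched + 2 padded = 7 rows.

7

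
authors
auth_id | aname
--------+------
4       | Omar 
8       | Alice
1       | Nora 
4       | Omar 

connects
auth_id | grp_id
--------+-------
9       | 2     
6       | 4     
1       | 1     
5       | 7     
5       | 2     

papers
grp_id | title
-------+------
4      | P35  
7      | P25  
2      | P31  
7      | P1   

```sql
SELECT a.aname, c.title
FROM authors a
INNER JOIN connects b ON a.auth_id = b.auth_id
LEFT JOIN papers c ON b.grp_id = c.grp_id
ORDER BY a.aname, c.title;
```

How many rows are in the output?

Evaluate left to right. First `authors a INNER JOIN connects b` on auth_id: 1 row(s).
Then LEFT JOIN `papers c` on grp_id: each of those 1 rows is kept; rows whose b.grp_id has no match in c get NULL for c's columns.
Result: 1 row(s).

1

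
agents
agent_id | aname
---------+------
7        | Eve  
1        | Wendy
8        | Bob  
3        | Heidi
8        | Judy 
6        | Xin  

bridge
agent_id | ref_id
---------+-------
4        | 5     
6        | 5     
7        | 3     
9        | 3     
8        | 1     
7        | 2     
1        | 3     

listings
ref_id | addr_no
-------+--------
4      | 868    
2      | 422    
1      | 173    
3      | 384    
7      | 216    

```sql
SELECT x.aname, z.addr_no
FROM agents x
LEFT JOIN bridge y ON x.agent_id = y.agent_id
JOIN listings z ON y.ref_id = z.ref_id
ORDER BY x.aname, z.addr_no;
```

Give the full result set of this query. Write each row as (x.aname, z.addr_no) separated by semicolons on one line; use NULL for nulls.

Step 1 — x LEFT JOIN y on agent_id → 7 row(s).
Then INNER JOIN `listings z` on ref_id: keep only rows whose y.ref_id appears in z.

(Bob, 173); (Eve, 384); (Eve, 422); (Judy, 173); (Wendy, 384)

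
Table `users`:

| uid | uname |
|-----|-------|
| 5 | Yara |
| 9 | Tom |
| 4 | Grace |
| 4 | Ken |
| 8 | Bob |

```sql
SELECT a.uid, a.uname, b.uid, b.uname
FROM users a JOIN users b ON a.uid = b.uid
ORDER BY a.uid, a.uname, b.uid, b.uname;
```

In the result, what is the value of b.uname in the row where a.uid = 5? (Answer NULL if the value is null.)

Yara

INNER JOIN keeps only pairs where the ON condition holds.
Matching on a.uid = b.uid.
- a[0] uid=5 → 1 match(es) in b → 1 row(s).
- a[1] uid=9 → 1 match(es) in b → 1 row(s).
- a[2] uid=4 → 2 match(es) in b → 2 row(s).
- a[3] uid=4 → 2 match(es) in b → 2 row(s).
- a[4] uid=8 → 1 match(es) in b → 1 row(s).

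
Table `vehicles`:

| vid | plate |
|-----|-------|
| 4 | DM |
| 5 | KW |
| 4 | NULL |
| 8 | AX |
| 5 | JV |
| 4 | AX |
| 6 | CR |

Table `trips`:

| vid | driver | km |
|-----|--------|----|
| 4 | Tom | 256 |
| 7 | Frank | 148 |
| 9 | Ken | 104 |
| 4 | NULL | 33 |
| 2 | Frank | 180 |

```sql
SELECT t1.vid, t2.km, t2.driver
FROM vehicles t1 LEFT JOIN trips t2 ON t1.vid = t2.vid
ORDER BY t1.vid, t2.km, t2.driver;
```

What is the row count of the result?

10

LEFT JOIN keeps every row from `vehicles`; unmatched rows get NULL for `trips`'s columns.
Matching on t1.vid = t2.vid.
Matched pairs: 6; unmatched t1 rows kept: 4.
Total: 6 matched + 4 padded = 10 rows.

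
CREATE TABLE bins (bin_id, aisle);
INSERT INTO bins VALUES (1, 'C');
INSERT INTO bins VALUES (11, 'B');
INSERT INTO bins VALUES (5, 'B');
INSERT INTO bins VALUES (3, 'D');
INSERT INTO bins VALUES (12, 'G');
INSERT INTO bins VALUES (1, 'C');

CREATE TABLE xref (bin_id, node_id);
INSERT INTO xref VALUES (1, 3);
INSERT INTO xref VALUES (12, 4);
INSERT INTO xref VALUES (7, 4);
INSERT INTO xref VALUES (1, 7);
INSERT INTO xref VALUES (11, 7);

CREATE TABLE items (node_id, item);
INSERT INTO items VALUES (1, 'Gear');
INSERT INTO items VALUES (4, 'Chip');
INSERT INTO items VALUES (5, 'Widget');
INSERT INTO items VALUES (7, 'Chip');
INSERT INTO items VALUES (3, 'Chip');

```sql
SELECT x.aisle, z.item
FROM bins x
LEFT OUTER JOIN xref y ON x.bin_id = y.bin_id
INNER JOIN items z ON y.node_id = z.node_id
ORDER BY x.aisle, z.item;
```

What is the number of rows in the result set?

6

Step 1 — x LEFT JOIN y on bin_id → 8 row(s).
Then INNER JOIN `items z` on node_id: keep only rows whose y.node_id appears in z.
Result: 6 row(s).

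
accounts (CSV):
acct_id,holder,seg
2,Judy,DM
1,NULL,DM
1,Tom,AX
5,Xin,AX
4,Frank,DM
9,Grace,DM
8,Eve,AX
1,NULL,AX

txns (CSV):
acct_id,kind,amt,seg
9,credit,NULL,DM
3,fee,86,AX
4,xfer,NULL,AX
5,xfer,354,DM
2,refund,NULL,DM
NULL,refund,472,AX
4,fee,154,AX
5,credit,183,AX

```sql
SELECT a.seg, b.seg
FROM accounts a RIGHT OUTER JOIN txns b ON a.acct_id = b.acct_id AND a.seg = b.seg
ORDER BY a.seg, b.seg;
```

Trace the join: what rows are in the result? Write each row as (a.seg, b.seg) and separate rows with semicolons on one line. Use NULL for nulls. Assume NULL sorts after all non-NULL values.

(AX, AX); (DM, DM); (DM, DM); (NULL, AX); (NULL, AX); (NULL, AX); (NULL, AX); (NULL, DM)

RIGHT JOIN keeps every row from `txns`; unmatched rows get NULL for `accounts`'s columns.
Matching on a.acct_id = b.acct_id AND a.seg = b.seg. A NULL in a compared column never satisfies the condition.
Matched pairs: 3; unmatched b rows kept: 5.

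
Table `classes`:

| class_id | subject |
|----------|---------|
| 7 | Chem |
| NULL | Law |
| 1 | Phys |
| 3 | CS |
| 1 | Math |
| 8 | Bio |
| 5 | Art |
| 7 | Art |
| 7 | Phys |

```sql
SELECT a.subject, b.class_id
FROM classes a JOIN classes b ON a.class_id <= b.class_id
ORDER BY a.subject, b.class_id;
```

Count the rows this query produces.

40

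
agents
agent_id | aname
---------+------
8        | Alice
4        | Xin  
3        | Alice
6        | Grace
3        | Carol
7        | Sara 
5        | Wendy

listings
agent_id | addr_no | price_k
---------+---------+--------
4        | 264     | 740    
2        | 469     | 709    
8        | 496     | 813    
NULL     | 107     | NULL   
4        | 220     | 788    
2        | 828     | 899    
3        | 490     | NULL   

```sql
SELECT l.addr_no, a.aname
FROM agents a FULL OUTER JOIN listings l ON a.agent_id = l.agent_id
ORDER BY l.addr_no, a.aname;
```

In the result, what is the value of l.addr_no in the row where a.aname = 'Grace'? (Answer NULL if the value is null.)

NULL

FULL OUTER JOIN keeps every row from both sides; unmatched rows get NULL for the other side's columns.
Matching on a.agent_id = l.agent_id. A NULL in a compared column never satisfies the condition.
Matched pairs: 5; unmatched a rows kept: 3; unmatched l rows kept: 3.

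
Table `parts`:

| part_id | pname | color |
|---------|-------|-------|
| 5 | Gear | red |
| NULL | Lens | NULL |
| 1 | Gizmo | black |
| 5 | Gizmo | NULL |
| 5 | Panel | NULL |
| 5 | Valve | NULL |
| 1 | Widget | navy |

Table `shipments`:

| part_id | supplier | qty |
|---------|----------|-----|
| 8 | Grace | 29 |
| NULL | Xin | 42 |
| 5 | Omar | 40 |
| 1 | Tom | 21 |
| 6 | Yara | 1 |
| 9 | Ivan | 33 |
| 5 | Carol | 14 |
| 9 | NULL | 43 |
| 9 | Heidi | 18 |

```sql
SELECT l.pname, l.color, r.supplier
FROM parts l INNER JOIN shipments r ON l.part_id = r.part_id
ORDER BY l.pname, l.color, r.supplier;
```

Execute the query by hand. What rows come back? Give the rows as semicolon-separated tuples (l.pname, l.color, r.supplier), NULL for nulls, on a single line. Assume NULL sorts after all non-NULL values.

INNER JOIN keeps only pairs where the ON condition holds.
Matching on l.part_id = r.part_id. A NULL in a compared column never satisfies the condition.
- l[0] part_id=5 → 2 match(es) in r → 2 row(s).
- l[1] part_id=NULL → no match; dropped.
- l[2] part_id=1 → 1 match(es) in r → 1 row(s).
- l[3] part_id=5 → 2 match(es) in r → 2 row(s).
- l[4] part_id=5 → 2 match(es) in r → 2 row(s).
- l[5] part_id=5 → 2 match(es) in r → 2 row(s).
- l[6] part_id=1 → 1 match(es) in r → 1 row(s).
After projecting and ordering:
l.pname | l.color | r.supplier
Gear | red | Carol
Gear | red | Omar
Gizmo | black | Tom
Gizmo | NULL | Carol
Gizmo | NULL | Omar
Panel | NULL | Carol
Panel | NULL | Omar
Valve | NULL | Carol
Valve | NULL | Omar
Widget | navy | Tom

(Gear, red, Carol); (Gear, red, Omar); (Gizmo, black, Tom); (Gizmo, NULL, Carol); (Gizmo, NULL, Omar); (Panel, NULL, Carol); (Panel, NULL, Omar); (Valve, NULL, Carol); (Valve, NULL, Omar); (Widget, navy, Tom)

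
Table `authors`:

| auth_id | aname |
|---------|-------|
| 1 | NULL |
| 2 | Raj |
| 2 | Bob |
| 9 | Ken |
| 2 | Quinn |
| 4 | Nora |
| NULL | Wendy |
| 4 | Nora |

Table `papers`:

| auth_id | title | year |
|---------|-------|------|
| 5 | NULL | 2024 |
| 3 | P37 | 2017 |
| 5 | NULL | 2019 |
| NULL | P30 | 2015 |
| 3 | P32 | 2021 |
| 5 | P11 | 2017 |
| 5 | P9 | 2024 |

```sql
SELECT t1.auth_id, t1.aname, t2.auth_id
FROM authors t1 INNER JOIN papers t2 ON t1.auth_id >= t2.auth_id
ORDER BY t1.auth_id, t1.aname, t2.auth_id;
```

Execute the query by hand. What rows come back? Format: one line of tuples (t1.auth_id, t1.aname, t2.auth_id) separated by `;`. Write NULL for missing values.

(4, Nora, 3); (4, Nora, 3); (4, Nora, 3); (4, Nora, 3); (9, Ken, 3); (9, Ken, 3); (9, Ken, 5); (9, Ken, 5); (9, Ken, 5); (9, Ken, 5)

INNER JOIN keeps only pairs where the ON condition holds.
Matching on t1.auth_id >= t2.auth_id. A NULL in a compared column never satisfies the condition.
- auth_id=1: no matching t2 row, dropped.
- auth_id=2: no matching t2 row, dropped.
- auth_id=2: no matching t2 row, dropped.
- auth_id=9: 6 matching t2 row(s), so 6 row(s) emitted.
- auth_id=2: no matching t2 row, dropped.
- auth_id=4: 2 matching t2 row(s), so 2 row(s) emitted.
- auth_id=NULL: no matching t2 row, dropped.
- auth_id=4: 2 matching t2 row(s), so 2 row(s) emitted.
After projecting and ordering:
t1.auth_id | t1.aname | t2.auth_id
4 | Nora | 3
4 | Nora | 3
4 | Nora | 3
4 | Nora | 3
9 | Ken | 3
9 | Ken | 3
9 | Ken | 5
9 | Ken | 5
9 | Ken | 5
9 | Ken | 5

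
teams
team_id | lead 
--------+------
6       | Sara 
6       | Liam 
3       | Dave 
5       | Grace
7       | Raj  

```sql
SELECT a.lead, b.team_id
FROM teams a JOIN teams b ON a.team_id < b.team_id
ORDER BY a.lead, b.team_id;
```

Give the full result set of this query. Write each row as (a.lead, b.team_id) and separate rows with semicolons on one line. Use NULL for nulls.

INNER JOIN keeps only pairs where the ON condition holds.
Matching on a.team_id < b.team_id.
- a (team_id=6) pairs with 1 row(s) of b.
- a (team_id=6) pairs with 1 row(s) of b.
- a (team_id=3) pairs with 4 row(s) of b.
- a (team_id=5) pairs with 3 row(s) of b.
- a (team_id=7) has no partner → excluded.
After projecting and ordering:
a.lead | b.team_id
Dave | 5
Dave | 6
Dave | 6
Dave | 7
Grace | 6
Grace | 6
Grace | 7
Liam | 7
Sara | 7

(Dave, 5); (Dave, 6); (Dave, 6); (Dave, 7); (Grace, 6); (Grace, 6); (Grace, 7); (Liam, 7); (Sara, 7)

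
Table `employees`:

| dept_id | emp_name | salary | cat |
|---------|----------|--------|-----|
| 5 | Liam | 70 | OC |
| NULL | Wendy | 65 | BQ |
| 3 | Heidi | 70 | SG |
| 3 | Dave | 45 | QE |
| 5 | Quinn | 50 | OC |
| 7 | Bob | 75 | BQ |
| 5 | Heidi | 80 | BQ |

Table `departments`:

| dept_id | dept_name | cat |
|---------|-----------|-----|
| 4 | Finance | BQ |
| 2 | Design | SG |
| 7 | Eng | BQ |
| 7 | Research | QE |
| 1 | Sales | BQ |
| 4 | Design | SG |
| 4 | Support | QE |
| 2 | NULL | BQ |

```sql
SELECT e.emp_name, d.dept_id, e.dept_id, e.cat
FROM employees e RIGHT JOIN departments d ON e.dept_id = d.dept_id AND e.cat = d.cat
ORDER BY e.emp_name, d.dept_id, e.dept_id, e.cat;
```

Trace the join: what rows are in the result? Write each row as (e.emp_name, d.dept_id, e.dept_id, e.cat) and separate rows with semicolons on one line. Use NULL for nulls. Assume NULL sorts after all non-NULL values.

(Bob, 7, 7, BQ); (NULL, 1, NULL, NULL); (NULL, 2, NULL, NULL); (NULL, 2, NULL, NULL); (NULL, 4, NULL, NULL); (NULL, 4, NULL, NULL); (NULL, 4, NULL, NULL); (NULL, 7, NULL, NULL)

RIGHT JOIN keeps every row from `departments`; unmatched rows get NULL for `employees`'s columns.
Matching on e.dept_id = d.dept_id AND e.cat = d.cat. A NULL in a compared column never satisfies the condition.
- e row (dept_id=5, cat=OC): no match.
- e row (dept_id=NULL, cat=BQ): no match.
- e row (dept_id=3, cat=SG): no match.
- e row (dept_id=3, cat=QE): no match.
- e row (dept_id=5, cat=OC): no match.
- e row (dept_id=7, cat=BQ): matches 1 d row(s) → 1 output row(s).
- e row (dept_id=5, cat=BQ): no match.
- 7 d row(s) had no e match → kept, e columns NULL.
After projecting and ordering:
e.emp_name | d.dept_id | e.dept_id | e.cat
Bob | 7 | 7 | BQ
NULL | 1 | NULL | NULL
NULL | 2 | NULL | NULL
NULL | 2 | NULL | NULL
NULL | 4 | NULL | NULL
NULL | 4 | NULL | NULL
NULL | 4 | NULL | NULL
NULL | 7 | NULL | NULL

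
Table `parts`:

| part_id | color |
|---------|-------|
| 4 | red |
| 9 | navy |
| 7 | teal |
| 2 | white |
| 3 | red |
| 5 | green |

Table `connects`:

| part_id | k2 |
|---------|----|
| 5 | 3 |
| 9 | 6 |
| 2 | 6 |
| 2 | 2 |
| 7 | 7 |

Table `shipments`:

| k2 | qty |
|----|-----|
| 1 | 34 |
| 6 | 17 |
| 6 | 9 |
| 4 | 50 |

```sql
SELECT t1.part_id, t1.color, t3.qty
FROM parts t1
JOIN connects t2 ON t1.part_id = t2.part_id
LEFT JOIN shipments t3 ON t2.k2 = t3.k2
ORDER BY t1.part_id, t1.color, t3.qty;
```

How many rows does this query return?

Step 1 — t1 INNER JOIN t2 on part_id → 5 row(s).
Then LEFT JOIN `shipments t3` on k2: each of those 5 rows is kept; rows whose t2.k2 has no match in t3 get NULL for t3's columns.
Result: 7 row(s).

7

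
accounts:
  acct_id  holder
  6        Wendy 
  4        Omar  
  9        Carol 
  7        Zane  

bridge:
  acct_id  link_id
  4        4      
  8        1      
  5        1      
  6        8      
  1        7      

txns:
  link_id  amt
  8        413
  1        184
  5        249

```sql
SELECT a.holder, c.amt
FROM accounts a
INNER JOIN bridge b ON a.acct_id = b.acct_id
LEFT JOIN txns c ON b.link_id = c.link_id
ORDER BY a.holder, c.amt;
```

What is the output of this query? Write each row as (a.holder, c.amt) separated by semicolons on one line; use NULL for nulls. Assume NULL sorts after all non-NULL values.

Joins associate left-to-right: accounts INNER JOIN bridge on acct_id gives 2 intermediate row(s).
Then LEFT JOIN `txns c` on link_id: each of those 2 rows is kept; rows whose b.link_id has no match in c get NULL for c's columns.

(Omar, NULL); (Wendy, 413)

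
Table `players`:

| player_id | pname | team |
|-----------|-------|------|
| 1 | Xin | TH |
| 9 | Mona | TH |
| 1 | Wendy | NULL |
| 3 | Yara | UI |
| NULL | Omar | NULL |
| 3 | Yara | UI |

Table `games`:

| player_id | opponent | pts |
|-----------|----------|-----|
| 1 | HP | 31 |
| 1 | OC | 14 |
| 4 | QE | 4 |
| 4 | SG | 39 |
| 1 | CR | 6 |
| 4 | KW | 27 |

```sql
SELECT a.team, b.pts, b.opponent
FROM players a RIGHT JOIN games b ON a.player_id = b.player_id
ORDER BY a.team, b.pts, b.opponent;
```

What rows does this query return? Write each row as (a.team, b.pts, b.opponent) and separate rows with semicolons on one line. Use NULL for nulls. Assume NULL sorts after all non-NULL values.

RIGHT JOIN keeps every row from `games`; unmatched rows get NULL for `players`'s columns.
Matching on a.player_id = b.player_id. A NULL in a compared column never satisfies the condition.
- a (player_id=1) pairs with 3 row(s) of b.
- a (player_id=9) has no partner in b.
- a (player_id=1) pairs with 3 row(s) of b.
- a (player_id=3) has no partner in b.
- a (player_id=NULL) has no partner in b.
- a (player_id=3) has no partner in b.
- 3 row(s) from b found no a partner → padded with NULL.
After projecting and ordering:
a.team | b.pts | b.opponent
TH | 6 | CR
TH | 14 | OC
TH | 31 | HP
NULL | 4 | QE
NULL | 6 | CR
NULL | 14 | OC
NULL | 27 | KW
NULL | 31 | HP
NULL | 39 | SG

(TH, 6, CR); (TH, 14, OC); (TH, 31, HP); (NULL, 4, QE); (NULL, 6, CR); (NULL, 14, OC); (NULL, 27, KW); (NULL, 31, HP); (NULL, 39, SG)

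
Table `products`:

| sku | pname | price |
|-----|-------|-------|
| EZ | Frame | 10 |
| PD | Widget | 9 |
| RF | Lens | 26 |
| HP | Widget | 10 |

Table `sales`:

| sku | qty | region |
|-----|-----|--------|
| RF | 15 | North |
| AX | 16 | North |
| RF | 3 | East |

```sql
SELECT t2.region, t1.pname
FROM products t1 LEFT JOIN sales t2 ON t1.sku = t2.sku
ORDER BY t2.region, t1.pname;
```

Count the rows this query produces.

5

LEFT JOIN keeps every row from `products`; unmatched rows get NULL for `sales`'s columns.
Matching on t1.sku = t2.sku.
- t1 row (sku=EZ): no match → kept, t2 columns NULL.
- t1 row (sku=PD): no match → kept, t2 columns NULL.
- t1 row (sku=RF): matches 2 t2 row(s) → 2 output row(s).
- t1 row (sku=HP): no match → kept, t2 columns NULL.
Total: 2 matched + 3 padded = 5 rows.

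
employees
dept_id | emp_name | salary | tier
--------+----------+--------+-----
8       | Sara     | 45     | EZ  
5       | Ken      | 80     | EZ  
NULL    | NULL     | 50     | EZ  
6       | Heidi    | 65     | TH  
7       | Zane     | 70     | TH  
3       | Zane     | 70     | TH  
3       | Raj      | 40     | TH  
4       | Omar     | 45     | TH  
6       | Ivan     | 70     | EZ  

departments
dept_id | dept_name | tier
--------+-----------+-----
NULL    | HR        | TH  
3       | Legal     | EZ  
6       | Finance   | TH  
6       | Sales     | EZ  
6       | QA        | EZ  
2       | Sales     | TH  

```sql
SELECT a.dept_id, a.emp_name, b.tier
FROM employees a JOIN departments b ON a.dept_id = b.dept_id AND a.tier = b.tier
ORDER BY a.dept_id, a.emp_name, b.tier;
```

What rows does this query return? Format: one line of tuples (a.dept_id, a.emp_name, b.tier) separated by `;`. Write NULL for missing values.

INNER JOIN keeps only pairs where the ON condition holds.
Matching on a.dept_id = b.dept_id AND a.tier = b.tier. A NULL in a compared column never satisfies the condition.
- a (dept_id=8, tier=EZ) has no partner → excluded.
- a (dept_id=5, tier=EZ) has no partner → excluded.
- a (dept_id=NULL, tier=EZ) has no partner → excluded.
- a (dept_id=6, tier=TH) pairs with 1 row(s) of b.
- a (dept_id=7, tier=TH) has no partner → excluded.
- a (dept_id=3, tier=TH) has no partner → excluded.
- a (dept_id=3, tier=TH) has no partner → excluded.
- a (dept_id=4, tier=TH) has no partner → excluded.
- a (dept_id=6, tier=EZ) pairs with 2 row(s) of b.
After projecting and ordering:
a.dept_id | a.emp_name | b.tier
6 | Heidi | TH
6 | Ivan | EZ
6 | Ivan | EZ

(6, Heidi, TH); (6, Ivan, EZ); (6, Ivan, EZ)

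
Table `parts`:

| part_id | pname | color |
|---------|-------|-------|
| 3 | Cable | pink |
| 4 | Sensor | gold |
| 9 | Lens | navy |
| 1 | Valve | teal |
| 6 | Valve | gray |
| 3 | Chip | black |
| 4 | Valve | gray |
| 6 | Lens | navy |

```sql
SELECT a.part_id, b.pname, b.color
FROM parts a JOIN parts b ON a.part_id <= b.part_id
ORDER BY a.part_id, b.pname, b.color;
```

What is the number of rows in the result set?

39

INNER JOIN keeps only pairs where the ON condition holds.
Matching on a.part_id <= b.part_id.
- a row (part_id=3): matches 7 b row(s) → 7 output row(s).
- a row (part_id=4): matches 5 b row(s) → 5 output row(s).
- a row (part_id=9): matches 1 b row(s) → 1 output row(s).
- a row (part_id=1): matches 8 b row(s) → 8 output row(s).
- a row (part_id=6): matches 3 b row(s) → 3 output row(s).
- a row (part_id=3): matches 7 b row(s) → 7 output row(s).
- a row (part_id=4): matches 5 b row(s) → 5 output row(s).
- a row (part_id=6): matches 3 b row(s) → 3 output row(s).
Total: 39 rows.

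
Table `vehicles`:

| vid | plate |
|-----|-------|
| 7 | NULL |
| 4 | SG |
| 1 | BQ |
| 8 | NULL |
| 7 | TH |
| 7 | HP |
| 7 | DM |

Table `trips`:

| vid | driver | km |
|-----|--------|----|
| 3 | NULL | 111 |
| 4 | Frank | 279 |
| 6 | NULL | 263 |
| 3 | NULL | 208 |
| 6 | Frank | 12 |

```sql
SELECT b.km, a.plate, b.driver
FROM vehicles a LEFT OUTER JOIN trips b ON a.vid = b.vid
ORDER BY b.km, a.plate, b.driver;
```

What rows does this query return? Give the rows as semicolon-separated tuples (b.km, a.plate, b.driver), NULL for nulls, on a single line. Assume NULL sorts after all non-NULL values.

(279, SG, Frank); (NULL, BQ, NULL); (NULL, DM, NULL); (NULL, HP, NULL); (NULL, TH, NULL); (NULL, NULL, NULL); (NULL, NULL, NULL)

LEFT JOIN keeps every row from `vehicles`; unmatched rows get NULL for `trips`'s columns.
Matching on a.vid = b.vid.
- vid=7: no b row matches, row kept with b columns NULL.
- vid=4: 1 matching b row(s), so 1 row(s) emitted.
- vid=1: no b row matches, row kept with b columns NULL.
- vid=8: no b row matches, row kept with b columns NULL.
- vid=7: no b row matches, row kept with b columns NULL.
- vid=7: no b row matches, row kept with b columns NULL.
- vid=7: no b row matches, row kept with b columns NULL.
After projecting and ordering:
b.km | a.plate | b.driver
279 | SG | Frank
NULL | BQ | NULL
NULL | DM | NULL
NULL | HP | NULL
NULL | TH | NULL
NULL | NULL | NULL
NULL | NULL | NULL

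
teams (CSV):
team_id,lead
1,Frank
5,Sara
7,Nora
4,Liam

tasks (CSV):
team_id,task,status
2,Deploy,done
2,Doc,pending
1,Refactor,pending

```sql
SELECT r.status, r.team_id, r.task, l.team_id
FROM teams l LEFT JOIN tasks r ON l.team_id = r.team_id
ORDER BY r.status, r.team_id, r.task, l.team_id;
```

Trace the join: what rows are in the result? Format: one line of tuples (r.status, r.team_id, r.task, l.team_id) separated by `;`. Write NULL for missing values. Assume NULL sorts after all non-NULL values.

(pending, 1, Refactor, 1); (NULL, NULL, NULL, 4); (NULL, NULL, NULL, 5); (NULL, NULL, NULL, 7)

LEFT JOIN keeps every row from `teams`; unmatched rows get NULL for `tasks`'s columns.
Matching on l.team_id = r.team_id.
- l row (team_id=1): matches 1 r row(s) → 1 output row(s).
- l row (team_id=5): no match → kept, r columns NULL.
- l row (team_id=7): no match → kept, r columns NULL.
- l row (team_id=4): no match → kept, r columns NULL.
After projecting and ordering:
r.status | r.team_id | r.task | l.team_id
pending | 1 | Refactor | 1
NULL | NULL | NULL | 4
NULL | NULL | NULL | 5
NULL | NULL | NULL | 7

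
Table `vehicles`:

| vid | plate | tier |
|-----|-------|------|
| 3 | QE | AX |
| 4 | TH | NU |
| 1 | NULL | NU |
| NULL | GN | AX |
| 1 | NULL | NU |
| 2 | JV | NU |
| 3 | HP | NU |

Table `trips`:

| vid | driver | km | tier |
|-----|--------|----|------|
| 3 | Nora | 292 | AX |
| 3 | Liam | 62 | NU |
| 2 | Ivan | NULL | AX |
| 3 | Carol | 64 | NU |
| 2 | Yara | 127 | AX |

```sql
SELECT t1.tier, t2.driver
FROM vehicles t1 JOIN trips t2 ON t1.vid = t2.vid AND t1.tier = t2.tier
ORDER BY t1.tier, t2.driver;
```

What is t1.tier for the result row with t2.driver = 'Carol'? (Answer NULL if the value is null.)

NU

INNER JOIN keeps only pairs where the ON condition holds.
Matching on t1.vid = t2.vid AND t1.tier = t2.tier. A NULL in a compared column never satisfies the condition.
Matched pairs: 3.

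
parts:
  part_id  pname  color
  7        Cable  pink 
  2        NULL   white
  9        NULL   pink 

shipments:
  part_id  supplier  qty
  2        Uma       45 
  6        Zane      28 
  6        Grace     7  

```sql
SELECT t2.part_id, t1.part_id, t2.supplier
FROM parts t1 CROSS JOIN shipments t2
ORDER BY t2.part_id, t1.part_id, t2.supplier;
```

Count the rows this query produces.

CROSS JOIN pairs every row of `parts` with every row of `shipments`: 3 × 3 = 9 rows.

9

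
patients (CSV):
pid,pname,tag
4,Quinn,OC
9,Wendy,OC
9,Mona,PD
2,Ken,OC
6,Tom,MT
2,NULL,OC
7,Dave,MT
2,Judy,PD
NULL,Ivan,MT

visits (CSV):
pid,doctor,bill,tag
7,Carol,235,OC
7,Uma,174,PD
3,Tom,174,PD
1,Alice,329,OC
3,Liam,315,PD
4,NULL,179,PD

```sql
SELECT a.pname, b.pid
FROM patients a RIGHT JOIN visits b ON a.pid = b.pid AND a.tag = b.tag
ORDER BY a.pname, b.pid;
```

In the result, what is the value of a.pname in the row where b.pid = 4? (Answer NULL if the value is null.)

NULL

RIGHT JOIN keeps every row from `visits`; unmatched rows get NULL for `patients`'s columns.
Matching on a.pid = b.pid AND a.tag = b.tag. A NULL in a compared column never satisfies the condition.
Matched pairs: 0; unmatched b rows kept: 6.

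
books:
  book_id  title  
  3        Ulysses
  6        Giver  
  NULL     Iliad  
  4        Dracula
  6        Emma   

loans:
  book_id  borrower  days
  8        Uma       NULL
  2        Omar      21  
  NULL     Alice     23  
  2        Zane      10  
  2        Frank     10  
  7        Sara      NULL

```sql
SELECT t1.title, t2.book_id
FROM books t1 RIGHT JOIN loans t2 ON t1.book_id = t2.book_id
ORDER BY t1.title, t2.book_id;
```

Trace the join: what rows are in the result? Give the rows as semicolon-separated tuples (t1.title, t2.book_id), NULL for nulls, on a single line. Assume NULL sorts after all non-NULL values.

RIGHT JOIN keeps every row from `loans`; unmatched rows get NULL for `books`'s columns.
Matching on t1.book_id = t2.book_id. A NULL in a compared column never satisfies the condition.
- t1 row (book_id=3): no match.
- t1 row (book_id=6): no match.
- t1 row (book_id=NULL): no match.
- t1 row (book_id=4): no match.
- t1 row (book_id=6): no match.
- 6 t2 row(s) had no t1 match → kept, t1 columns NULL.
After projecting and ordering:
t1.title | t2.book_id
NULL | 2
NULL | 2
NULL | 2
NULL | 7
NULL | 8
NULL | NULL

(NULL, 2); (NULL, 2); (NULL, 2); (NULL, 7); (NULL, 8); (NULL, NULL)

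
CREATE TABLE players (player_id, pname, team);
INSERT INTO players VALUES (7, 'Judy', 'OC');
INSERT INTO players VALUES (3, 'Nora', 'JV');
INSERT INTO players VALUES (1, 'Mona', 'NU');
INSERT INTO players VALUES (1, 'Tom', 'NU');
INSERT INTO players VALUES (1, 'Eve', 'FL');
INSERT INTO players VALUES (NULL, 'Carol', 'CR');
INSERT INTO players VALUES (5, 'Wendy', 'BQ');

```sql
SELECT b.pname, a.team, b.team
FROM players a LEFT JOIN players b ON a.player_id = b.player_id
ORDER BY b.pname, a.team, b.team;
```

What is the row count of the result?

LEFT JOIN keeps every row from `players a`; unmatched rows get NULL for `players b`'s columns.
Matching on a.player_id = b.player_id. A NULL in a compared column never satisfies the condition.
- a[0] player_id=7 → 1 match(es) in b → 1 row(s).
- a[1] player_id=3 → 1 match(es) in b → 1 row(s).
- a[2] player_id=1 → 3 match(es) in b → 3 row(s).
- a[3] player_id=1 → 3 match(es) in b → 3 row(s).
- a[4] player_id=1 → 3 match(es) in b → 3 row(s).
- a[5] player_id=NULL → no match; kept with NULLs on the b side.
- a[6] player_id=5 → 1 match(es) in b → 1 row(s).
Total: 12 matched + 1 padded = 13 rows.

13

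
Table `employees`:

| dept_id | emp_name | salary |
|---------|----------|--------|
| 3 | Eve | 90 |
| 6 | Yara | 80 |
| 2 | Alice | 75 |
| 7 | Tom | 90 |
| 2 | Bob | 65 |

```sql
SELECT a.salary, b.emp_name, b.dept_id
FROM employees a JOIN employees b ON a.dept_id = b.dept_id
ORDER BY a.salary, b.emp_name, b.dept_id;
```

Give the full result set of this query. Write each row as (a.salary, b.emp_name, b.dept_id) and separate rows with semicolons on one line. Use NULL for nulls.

INNER JOIN keeps only pairs where the ON condition holds.
Matching on a.dept_id = b.dept_id.
- a row (dept_id=3): matches 1 b row(s) → 1 output row(s).
- a row (dept_id=6): matches 1 b row(s) → 1 output row(s).
- a row (dept_id=2): matches 2 b row(s) → 2 output row(s).
- a row (dept_id=7): matches 1 b row(s) → 1 output row(s).
- a row (dept_id=2): matches 2 b row(s) → 2 output row(s).
After projecting and ordering:
a.salary | b.emp_name | b.dept_id
65 | Alice | 2
65 | Bob | 2
75 | Alice | 2
75 | Bob | 2
80 | Yara | 6
90 | Eve | 3
90 | Tom | 7

(65, Alice, 2); (65, Bob, 2); (75, Alice, 2); (75, Bob, 2); (80, Yara, 6); (90, Eve, 3); (90, Tom, 7)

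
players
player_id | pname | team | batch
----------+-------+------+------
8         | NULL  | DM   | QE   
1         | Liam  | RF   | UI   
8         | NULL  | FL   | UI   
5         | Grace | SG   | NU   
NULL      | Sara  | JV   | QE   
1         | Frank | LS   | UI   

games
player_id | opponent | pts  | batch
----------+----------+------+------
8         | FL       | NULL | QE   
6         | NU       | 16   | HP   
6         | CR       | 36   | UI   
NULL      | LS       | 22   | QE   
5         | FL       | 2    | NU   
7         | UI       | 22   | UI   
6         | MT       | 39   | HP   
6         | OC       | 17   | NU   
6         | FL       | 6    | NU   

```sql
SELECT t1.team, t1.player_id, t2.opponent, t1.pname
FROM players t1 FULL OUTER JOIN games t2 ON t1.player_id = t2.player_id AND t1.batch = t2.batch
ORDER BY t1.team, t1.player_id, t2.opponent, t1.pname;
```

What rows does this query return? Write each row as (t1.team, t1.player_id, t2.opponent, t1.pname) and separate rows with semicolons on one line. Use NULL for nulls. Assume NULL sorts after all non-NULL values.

FULL OUTER JOIN keeps every row from both sides; unmatched rows get NULL for the other side's columns.
Matching on t1.player_id = t2.player_id AND t1.batch = t2.batch. A NULL in a compared column never satisfies the condition.
- player_id=8, batch=QE: 1 matching t2 row(s), so 1 row(s) emitted.
- player_id=1, batch=UI: no t2 row matches, row kept with t2 columns NULL.
- player_id=8, batch=UI: no t2 row matches, row kept with t2 columns NULL.
- player_id=5, batch=NU: 1 matching t2 row(s), so 1 row(s) emitted.
- player_id=NULL, batch=QE: no t2 row matches, row kept with t2 columns NULL.
- player_id=1, batch=UI: no t2 row matches, row kept with t2 columns NULL.
- 7 row(s) from t2 found no t1 partner → padded with NULL.

(DM, 8, FL, NULL); (FL, 8, NULL, NULL); (JV, NULL, NULL, Sara); (LS, 1, NULL, Frank); (RF, 1, NULL, Liam); (SG, 5, FL, Grace); (NULL, NULL, CR, NULL); (NULL, NULL, FL, NULL); (NULL, NULL, LS, NULL); (NULL, NULL, MT, NULL); (NULL, NULL, NU, NULL); (NULL, NULL, OC, NULL); (NULL, NULL, UI, NULL)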